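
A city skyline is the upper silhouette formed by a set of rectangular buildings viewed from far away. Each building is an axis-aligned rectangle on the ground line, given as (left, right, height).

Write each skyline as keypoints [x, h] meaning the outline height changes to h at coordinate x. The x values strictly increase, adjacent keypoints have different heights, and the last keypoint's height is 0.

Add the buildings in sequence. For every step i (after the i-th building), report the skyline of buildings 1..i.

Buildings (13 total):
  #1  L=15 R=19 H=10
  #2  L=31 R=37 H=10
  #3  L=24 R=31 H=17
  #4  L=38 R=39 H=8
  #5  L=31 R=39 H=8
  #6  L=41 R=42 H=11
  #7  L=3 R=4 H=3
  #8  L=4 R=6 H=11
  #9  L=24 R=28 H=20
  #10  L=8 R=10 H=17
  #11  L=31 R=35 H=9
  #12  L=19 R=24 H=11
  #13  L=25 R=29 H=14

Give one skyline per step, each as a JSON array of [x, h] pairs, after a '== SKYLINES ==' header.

== SKYLINES ==
[[15,10],[19,0]]
[[15,10],[19,0],[31,10],[37,0]]
[[15,10],[19,0],[24,17],[31,10],[37,0]]
[[15,10],[19,0],[24,17],[31,10],[37,0],[38,8],[39,0]]
[[15,10],[19,0],[24,17],[31,10],[37,8],[39,0]]
[[15,10],[19,0],[24,17],[31,10],[37,8],[39,0],[41,11],[42,0]]
[[3,3],[4,0],[15,10],[19,0],[24,17],[31,10],[37,8],[39,0],[41,11],[42,0]]
[[3,3],[4,11],[6,0],[15,10],[19,0],[24,17],[31,10],[37,8],[39,0],[41,11],[42,0]]
[[3,3],[4,11],[6,0],[15,10],[19,0],[24,20],[28,17],[31,10],[37,8],[39,0],[41,11],[42,0]]
[[3,3],[4,11],[6,0],[8,17],[10,0],[15,10],[19,0],[24,20],[28,17],[31,10],[37,8],[39,0],[41,11],[42,0]]
[[3,3],[4,11],[6,0],[8,17],[10,0],[15,10],[19,0],[24,20],[28,17],[31,10],[37,8],[39,0],[41,11],[42,0]]
[[3,3],[4,11],[6,0],[8,17],[10,0],[15,10],[19,11],[24,20],[28,17],[31,10],[37,8],[39,0],[41,11],[42,0]]
[[3,3],[4,11],[6,0],[8,17],[10,0],[15,10],[19,11],[24,20],[28,17],[31,10],[37,8],[39,0],[41,11],[42,0]]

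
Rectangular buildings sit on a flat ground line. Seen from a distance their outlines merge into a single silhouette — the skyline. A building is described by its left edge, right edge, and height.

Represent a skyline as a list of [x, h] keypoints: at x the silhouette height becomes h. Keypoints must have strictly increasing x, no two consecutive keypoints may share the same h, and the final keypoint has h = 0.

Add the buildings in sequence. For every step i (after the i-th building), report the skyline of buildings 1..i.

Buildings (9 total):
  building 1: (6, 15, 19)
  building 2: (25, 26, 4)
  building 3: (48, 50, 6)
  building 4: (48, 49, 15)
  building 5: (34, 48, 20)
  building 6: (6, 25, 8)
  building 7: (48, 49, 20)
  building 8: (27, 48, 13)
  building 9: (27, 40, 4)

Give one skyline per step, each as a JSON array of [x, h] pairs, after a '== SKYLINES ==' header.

== SKYLINES ==
[[6,19],[15,0]]
[[6,19],[15,0],[25,4],[26,0]]
[[6,19],[15,0],[25,4],[26,0],[48,6],[50,0]]
[[6,19],[15,0],[25,4],[26,0],[48,15],[49,6],[50,0]]
[[6,19],[15,0],[25,4],[26,0],[34,20],[48,15],[49,6],[50,0]]
[[6,19],[15,8],[25,4],[26,0],[34,20],[48,15],[49,6],[50,0]]
[[6,19],[15,8],[25,4],[26,0],[34,20],[49,6],[50,0]]
[[6,19],[15,8],[25,4],[26,0],[27,13],[34,20],[49,6],[50,0]]
[[6,19],[15,8],[25,4],[26,0],[27,13],[34,20],[49,6],[50,0]]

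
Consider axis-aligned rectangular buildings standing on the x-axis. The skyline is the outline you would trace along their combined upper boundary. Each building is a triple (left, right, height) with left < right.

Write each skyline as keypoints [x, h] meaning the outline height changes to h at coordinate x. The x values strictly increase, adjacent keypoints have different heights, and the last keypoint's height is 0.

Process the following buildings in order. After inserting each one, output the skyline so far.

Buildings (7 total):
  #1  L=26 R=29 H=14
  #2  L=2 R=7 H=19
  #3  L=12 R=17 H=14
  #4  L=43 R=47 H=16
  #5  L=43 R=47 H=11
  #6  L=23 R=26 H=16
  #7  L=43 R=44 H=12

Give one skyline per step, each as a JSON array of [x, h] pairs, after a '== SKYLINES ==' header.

== SKYLINES ==
[[26,14],[29,0]]
[[2,19],[7,0],[26,14],[29,0]]
[[2,19],[7,0],[12,14],[17,0],[26,14],[29,0]]
[[2,19],[7,0],[12,14],[17,0],[26,14],[29,0],[43,16],[47,0]]
[[2,19],[7,0],[12,14],[17,0],[26,14],[29,0],[43,16],[47,0]]
[[2,19],[7,0],[12,14],[17,0],[23,16],[26,14],[29,0],[43,16],[47,0]]
[[2,19],[7,0],[12,14],[17,0],[23,16],[26,14],[29,0],[43,16],[47,0]]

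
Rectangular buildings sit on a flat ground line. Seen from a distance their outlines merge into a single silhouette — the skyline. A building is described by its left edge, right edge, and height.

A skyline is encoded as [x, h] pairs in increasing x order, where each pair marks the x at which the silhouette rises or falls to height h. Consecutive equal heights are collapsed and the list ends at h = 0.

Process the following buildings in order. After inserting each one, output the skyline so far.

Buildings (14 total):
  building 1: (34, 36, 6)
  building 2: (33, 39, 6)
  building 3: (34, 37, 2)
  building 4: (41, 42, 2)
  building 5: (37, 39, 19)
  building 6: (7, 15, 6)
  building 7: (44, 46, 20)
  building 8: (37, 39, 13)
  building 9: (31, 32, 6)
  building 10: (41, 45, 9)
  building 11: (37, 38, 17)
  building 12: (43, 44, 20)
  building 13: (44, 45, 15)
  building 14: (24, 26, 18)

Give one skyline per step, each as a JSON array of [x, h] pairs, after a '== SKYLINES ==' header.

== SKYLINES ==
[[34,6],[36,0]]
[[33,6],[39,0]]
[[33,6],[39,0]]
[[33,6],[39,0],[41,2],[42,0]]
[[33,6],[37,19],[39,0],[41,2],[42,0]]
[[7,6],[15,0],[33,6],[37,19],[39,0],[41,2],[42,0]]
[[7,6],[15,0],[33,6],[37,19],[39,0],[41,2],[42,0],[44,20],[46,0]]
[[7,6],[15,0],[33,6],[37,19],[39,0],[41,2],[42,0],[44,20],[46,0]]
[[7,6],[15,0],[31,6],[32,0],[33,6],[37,19],[39,0],[41,2],[42,0],[44,20],[46,0]]
[[7,6],[15,0],[31,6],[32,0],[33,6],[37,19],[39,0],[41,9],[44,20],[46,0]]
[[7,6],[15,0],[31,6],[32,0],[33,6],[37,19],[39,0],[41,9],[44,20],[46,0]]
[[7,6],[15,0],[31,6],[32,0],[33,6],[37,19],[39,0],[41,9],[43,20],[46,0]]
[[7,6],[15,0],[31,6],[32,0],[33,6],[37,19],[39,0],[41,9],[43,20],[46,0]]
[[7,6],[15,0],[24,18],[26,0],[31,6],[32,0],[33,6],[37,19],[39,0],[41,9],[43,20],[46,0]]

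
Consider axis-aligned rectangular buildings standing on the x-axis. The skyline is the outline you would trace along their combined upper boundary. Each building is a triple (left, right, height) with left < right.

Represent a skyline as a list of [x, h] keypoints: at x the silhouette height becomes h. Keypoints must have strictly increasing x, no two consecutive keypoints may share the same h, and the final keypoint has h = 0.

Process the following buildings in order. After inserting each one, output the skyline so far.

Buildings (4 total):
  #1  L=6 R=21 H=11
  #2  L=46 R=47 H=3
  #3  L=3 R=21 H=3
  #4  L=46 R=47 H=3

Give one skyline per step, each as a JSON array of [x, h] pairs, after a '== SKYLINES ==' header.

== SKYLINES ==
[[6,11],[21,0]]
[[6,11],[21,0],[46,3],[47,0]]
[[3,3],[6,11],[21,0],[46,3],[47,0]]
[[3,3],[6,11],[21,0],[46,3],[47,0]]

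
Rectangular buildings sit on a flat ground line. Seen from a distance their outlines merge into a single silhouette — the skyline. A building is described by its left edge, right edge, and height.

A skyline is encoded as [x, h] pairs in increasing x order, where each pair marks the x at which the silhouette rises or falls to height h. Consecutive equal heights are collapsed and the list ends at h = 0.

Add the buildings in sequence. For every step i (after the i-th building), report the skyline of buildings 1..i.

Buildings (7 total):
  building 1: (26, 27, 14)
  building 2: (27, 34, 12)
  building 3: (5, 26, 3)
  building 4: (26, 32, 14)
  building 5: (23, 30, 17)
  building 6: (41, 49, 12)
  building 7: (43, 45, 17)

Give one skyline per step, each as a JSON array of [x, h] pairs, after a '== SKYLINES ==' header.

== SKYLINES ==
[[26,14],[27,0]]
[[26,14],[27,12],[34,0]]
[[5,3],[26,14],[27,12],[34,0]]
[[5,3],[26,14],[32,12],[34,0]]
[[5,3],[23,17],[30,14],[32,12],[34,0]]
[[5,3],[23,17],[30,14],[32,12],[34,0],[41,12],[49,0]]
[[5,3],[23,17],[30,14],[32,12],[34,0],[41,12],[43,17],[45,12],[49,0]]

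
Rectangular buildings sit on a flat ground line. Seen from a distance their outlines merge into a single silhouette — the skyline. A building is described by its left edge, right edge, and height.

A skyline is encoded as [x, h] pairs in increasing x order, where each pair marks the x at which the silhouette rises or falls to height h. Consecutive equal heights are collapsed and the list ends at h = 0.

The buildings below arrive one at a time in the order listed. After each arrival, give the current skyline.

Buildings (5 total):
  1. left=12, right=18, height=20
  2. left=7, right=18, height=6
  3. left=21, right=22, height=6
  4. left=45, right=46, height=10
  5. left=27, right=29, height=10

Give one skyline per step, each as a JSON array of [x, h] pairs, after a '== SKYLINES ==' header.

== SKYLINES ==
[[12,20],[18,0]]
[[7,6],[12,20],[18,0]]
[[7,6],[12,20],[18,0],[21,6],[22,0]]
[[7,6],[12,20],[18,0],[21,6],[22,0],[45,10],[46,0]]
[[7,6],[12,20],[18,0],[21,6],[22,0],[27,10],[29,0],[45,10],[46,0]]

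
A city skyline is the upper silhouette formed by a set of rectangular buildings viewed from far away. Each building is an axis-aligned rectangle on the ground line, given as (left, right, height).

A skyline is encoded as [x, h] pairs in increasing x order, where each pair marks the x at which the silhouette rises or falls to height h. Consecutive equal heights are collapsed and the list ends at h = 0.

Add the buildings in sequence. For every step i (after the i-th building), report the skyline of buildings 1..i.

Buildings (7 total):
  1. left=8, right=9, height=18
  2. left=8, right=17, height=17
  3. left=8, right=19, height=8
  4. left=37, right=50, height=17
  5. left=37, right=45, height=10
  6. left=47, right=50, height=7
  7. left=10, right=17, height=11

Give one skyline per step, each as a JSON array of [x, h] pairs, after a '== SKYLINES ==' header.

== SKYLINES ==
[[8,18],[9,0]]
[[8,18],[9,17],[17,0]]
[[8,18],[9,17],[17,8],[19,0]]
[[8,18],[9,17],[17,8],[19,0],[37,17],[50,0]]
[[8,18],[9,17],[17,8],[19,0],[37,17],[50,0]]
[[8,18],[9,17],[17,8],[19,0],[37,17],[50,0]]
[[8,18],[9,17],[17,8],[19,0],[37,17],[50,0]]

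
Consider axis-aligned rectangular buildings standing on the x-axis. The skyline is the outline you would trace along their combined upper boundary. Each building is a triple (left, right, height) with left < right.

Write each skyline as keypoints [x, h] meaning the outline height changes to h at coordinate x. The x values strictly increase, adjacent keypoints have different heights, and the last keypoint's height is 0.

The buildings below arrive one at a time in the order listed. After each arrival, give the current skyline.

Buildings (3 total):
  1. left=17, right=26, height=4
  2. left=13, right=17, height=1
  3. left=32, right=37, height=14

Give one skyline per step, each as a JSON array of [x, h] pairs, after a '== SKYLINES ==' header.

== SKYLINES ==
[[17,4],[26,0]]
[[13,1],[17,4],[26,0]]
[[13,1],[17,4],[26,0],[32,14],[37,0]]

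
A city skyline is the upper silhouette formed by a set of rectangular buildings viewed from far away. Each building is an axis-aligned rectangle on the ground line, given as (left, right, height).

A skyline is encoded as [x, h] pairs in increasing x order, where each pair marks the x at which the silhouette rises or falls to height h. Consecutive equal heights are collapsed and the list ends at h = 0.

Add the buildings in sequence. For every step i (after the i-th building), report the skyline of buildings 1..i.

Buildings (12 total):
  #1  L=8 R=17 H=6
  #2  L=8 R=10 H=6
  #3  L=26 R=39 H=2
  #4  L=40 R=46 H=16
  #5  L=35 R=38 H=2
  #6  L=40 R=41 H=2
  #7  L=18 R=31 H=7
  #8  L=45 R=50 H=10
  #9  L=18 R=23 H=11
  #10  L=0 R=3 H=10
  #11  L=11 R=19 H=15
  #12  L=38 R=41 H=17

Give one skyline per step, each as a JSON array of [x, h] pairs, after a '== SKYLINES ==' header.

== SKYLINES ==
[[8,6],[17,0]]
[[8,6],[17,0]]
[[8,6],[17,0],[26,2],[39,0]]
[[8,6],[17,0],[26,2],[39,0],[40,16],[46,0]]
[[8,6],[17,0],[26,2],[39,0],[40,16],[46,0]]
[[8,6],[17,0],[26,2],[39,0],[40,16],[46,0]]
[[8,6],[17,0],[18,7],[31,2],[39,0],[40,16],[46,0]]
[[8,6],[17,0],[18,7],[31,2],[39,0],[40,16],[46,10],[50,0]]
[[8,6],[17,0],[18,11],[23,7],[31,2],[39,0],[40,16],[46,10],[50,0]]
[[0,10],[3,0],[8,6],[17,0],[18,11],[23,7],[31,2],[39,0],[40,16],[46,10],[50,0]]
[[0,10],[3,0],[8,6],[11,15],[19,11],[23,7],[31,2],[39,0],[40,16],[46,10],[50,0]]
[[0,10],[3,0],[8,6],[11,15],[19,11],[23,7],[31,2],[38,17],[41,16],[46,10],[50,0]]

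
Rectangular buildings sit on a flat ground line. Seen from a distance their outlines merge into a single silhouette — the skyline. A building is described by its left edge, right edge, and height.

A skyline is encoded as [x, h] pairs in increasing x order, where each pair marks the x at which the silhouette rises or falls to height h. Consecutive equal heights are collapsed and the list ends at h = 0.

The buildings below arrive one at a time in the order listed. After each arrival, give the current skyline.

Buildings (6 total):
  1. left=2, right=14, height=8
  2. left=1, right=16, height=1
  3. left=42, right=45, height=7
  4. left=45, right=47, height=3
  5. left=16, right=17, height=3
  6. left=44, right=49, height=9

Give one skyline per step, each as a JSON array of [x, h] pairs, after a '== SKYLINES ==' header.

== SKYLINES ==
[[2,8],[14,0]]
[[1,1],[2,8],[14,1],[16,0]]
[[1,1],[2,8],[14,1],[16,0],[42,7],[45,0]]
[[1,1],[2,8],[14,1],[16,0],[42,7],[45,3],[47,0]]
[[1,1],[2,8],[14,1],[16,3],[17,0],[42,7],[45,3],[47,0]]
[[1,1],[2,8],[14,1],[16,3],[17,0],[42,7],[44,9],[49,0]]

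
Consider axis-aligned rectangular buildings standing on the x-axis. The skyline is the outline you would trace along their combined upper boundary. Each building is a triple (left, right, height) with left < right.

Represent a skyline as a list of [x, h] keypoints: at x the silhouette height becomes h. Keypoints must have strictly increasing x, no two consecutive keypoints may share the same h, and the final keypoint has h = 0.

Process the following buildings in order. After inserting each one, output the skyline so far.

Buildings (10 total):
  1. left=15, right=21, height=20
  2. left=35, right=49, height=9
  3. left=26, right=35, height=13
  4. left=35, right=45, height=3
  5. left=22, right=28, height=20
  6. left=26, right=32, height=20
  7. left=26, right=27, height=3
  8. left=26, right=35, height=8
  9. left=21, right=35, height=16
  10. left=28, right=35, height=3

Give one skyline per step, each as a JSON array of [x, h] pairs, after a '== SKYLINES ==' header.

== SKYLINES ==
[[15,20],[21,0]]
[[15,20],[21,0],[35,9],[49,0]]
[[15,20],[21,0],[26,13],[35,9],[49,0]]
[[15,20],[21,0],[26,13],[35,9],[49,0]]
[[15,20],[21,0],[22,20],[28,13],[35,9],[49,0]]
[[15,20],[21,0],[22,20],[32,13],[35,9],[49,0]]
[[15,20],[21,0],[22,20],[32,13],[35,9],[49,0]]
[[15,20],[21,0],[22,20],[32,13],[35,9],[49,0]]
[[15,20],[21,16],[22,20],[32,16],[35,9],[49,0]]
[[15,20],[21,16],[22,20],[32,16],[35,9],[49,0]]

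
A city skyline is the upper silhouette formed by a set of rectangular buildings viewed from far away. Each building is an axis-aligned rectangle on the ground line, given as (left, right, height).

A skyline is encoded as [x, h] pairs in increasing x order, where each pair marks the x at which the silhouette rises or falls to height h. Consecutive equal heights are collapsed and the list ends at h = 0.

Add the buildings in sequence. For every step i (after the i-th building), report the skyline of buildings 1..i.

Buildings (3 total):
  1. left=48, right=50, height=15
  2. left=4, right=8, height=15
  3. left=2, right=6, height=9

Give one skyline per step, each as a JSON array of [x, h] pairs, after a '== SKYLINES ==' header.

== SKYLINES ==
[[48,15],[50,0]]
[[4,15],[8,0],[48,15],[50,0]]
[[2,9],[4,15],[8,0],[48,15],[50,0]]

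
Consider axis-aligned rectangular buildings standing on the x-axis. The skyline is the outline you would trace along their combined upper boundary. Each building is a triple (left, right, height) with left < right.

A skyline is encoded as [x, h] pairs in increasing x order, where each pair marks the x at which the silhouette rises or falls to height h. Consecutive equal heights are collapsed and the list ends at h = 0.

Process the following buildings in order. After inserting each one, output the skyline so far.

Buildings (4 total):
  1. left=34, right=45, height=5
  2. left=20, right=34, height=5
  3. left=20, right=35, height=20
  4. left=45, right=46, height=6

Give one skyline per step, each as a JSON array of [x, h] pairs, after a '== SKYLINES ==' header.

== SKYLINES ==
[[34,5],[45,0]]
[[20,5],[45,0]]
[[20,20],[35,5],[45,0]]
[[20,20],[35,5],[45,6],[46,0]]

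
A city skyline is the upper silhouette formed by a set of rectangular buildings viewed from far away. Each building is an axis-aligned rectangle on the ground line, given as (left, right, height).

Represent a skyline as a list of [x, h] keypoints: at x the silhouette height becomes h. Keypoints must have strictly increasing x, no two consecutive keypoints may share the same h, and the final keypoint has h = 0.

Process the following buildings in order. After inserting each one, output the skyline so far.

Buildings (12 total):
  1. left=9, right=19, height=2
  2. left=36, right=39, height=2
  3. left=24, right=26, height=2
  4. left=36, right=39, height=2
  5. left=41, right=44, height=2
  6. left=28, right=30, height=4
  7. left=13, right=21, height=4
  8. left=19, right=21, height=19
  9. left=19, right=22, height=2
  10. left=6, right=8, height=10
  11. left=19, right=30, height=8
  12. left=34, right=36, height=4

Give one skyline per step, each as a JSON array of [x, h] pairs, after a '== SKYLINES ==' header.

== SKYLINES ==
[[9,2],[19,0]]
[[9,2],[19,0],[36,2],[39,0]]
[[9,2],[19,0],[24,2],[26,0],[36,2],[39,0]]
[[9,2],[19,0],[24,2],[26,0],[36,2],[39,0]]
[[9,2],[19,0],[24,2],[26,0],[36,2],[39,0],[41,2],[44,0]]
[[9,2],[19,0],[24,2],[26,0],[28,4],[30,0],[36,2],[39,0],[41,2],[44,0]]
[[9,2],[13,4],[21,0],[24,2],[26,0],[28,4],[30,0],[36,2],[39,0],[41,2],[44,0]]
[[9,2],[13,4],[19,19],[21,0],[24,2],[26,0],[28,4],[30,0],[36,2],[39,0],[41,2],[44,0]]
[[9,2],[13,4],[19,19],[21,2],[22,0],[24,2],[26,0],[28,4],[30,0],[36,2],[39,0],[41,2],[44,0]]
[[6,10],[8,0],[9,2],[13,4],[19,19],[21,2],[22,0],[24,2],[26,0],[28,4],[30,0],[36,2],[39,0],[41,2],[44,0]]
[[6,10],[8,0],[9,2],[13,4],[19,19],[21,8],[30,0],[36,2],[39,0],[41,2],[44,0]]
[[6,10],[8,0],[9,2],[13,4],[19,19],[21,8],[30,0],[34,4],[36,2],[39,0],[41,2],[44,0]]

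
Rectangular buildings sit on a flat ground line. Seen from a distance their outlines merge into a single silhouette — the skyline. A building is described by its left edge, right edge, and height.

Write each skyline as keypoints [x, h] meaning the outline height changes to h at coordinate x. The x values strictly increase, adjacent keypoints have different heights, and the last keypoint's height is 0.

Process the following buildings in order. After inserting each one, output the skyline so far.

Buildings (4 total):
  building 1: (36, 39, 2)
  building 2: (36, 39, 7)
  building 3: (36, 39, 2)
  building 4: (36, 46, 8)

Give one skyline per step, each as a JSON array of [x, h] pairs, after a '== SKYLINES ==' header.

== SKYLINES ==
[[36,2],[39,0]]
[[36,7],[39,0]]
[[36,7],[39,0]]
[[36,8],[46,0]]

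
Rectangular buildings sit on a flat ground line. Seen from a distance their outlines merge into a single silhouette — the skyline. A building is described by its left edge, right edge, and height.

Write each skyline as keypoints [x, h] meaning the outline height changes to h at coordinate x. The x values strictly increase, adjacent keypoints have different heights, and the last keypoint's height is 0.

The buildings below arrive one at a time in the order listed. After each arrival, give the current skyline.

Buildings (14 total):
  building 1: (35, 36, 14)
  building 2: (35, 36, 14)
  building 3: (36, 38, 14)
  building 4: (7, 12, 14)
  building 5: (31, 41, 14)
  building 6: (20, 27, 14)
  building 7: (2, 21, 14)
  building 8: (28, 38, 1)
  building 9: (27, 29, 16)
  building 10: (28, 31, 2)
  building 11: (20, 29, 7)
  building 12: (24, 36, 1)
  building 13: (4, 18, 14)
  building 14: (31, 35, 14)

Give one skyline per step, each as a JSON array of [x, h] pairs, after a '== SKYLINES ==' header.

== SKYLINES ==
[[35,14],[36,0]]
[[35,14],[36,0]]
[[35,14],[38,0]]
[[7,14],[12,0],[35,14],[38,0]]
[[7,14],[12,0],[31,14],[41,0]]
[[7,14],[12,0],[20,14],[27,0],[31,14],[41,0]]
[[2,14],[27,0],[31,14],[41,0]]
[[2,14],[27,0],[28,1],[31,14],[41,0]]
[[2,14],[27,16],[29,1],[31,14],[41,0]]
[[2,14],[27,16],[29,2],[31,14],[41,0]]
[[2,14],[27,16],[29,2],[31,14],[41,0]]
[[2,14],[27,16],[29,2],[31,14],[41,0]]
[[2,14],[27,16],[29,2],[31,14],[41,0]]
[[2,14],[27,16],[29,2],[31,14],[41,0]]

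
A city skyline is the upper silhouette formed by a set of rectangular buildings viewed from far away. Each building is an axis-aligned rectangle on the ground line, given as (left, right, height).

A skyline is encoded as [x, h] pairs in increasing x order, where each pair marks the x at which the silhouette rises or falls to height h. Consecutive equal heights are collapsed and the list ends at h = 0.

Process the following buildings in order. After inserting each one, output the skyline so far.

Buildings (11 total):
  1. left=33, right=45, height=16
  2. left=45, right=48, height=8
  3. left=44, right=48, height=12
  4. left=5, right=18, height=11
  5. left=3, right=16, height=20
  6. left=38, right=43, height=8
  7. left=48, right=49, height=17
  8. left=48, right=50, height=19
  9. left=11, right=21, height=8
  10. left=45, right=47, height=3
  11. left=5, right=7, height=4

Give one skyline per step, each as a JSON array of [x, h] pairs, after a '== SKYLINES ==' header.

== SKYLINES ==
[[33,16],[45,0]]
[[33,16],[45,8],[48,0]]
[[33,16],[45,12],[48,0]]
[[5,11],[18,0],[33,16],[45,12],[48,0]]
[[3,20],[16,11],[18,0],[33,16],[45,12],[48,0]]
[[3,20],[16,11],[18,0],[33,16],[45,12],[48,0]]
[[3,20],[16,11],[18,0],[33,16],[45,12],[48,17],[49,0]]
[[3,20],[16,11],[18,0],[33,16],[45,12],[48,19],[50,0]]
[[3,20],[16,11],[18,8],[21,0],[33,16],[45,12],[48,19],[50,0]]
[[3,20],[16,11],[18,8],[21,0],[33,16],[45,12],[48,19],[50,0]]
[[3,20],[16,11],[18,8],[21,0],[33,16],[45,12],[48,19],[50,0]]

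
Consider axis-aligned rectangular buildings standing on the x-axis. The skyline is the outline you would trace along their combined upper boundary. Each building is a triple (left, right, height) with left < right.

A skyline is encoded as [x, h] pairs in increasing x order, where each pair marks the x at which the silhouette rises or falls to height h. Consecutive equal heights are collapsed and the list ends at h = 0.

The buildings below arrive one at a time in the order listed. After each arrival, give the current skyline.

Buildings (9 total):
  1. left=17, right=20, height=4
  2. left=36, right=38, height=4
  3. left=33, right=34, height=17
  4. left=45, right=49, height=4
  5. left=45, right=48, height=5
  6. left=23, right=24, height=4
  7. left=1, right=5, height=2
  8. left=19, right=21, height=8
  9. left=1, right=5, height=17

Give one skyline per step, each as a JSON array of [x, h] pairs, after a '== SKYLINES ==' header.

== SKYLINES ==
[[17,4],[20,0]]
[[17,4],[20,0],[36,4],[38,0]]
[[17,4],[20,0],[33,17],[34,0],[36,4],[38,0]]
[[17,4],[20,0],[33,17],[34,0],[36,4],[38,0],[45,4],[49,0]]
[[17,4],[20,0],[33,17],[34,0],[36,4],[38,0],[45,5],[48,4],[49,0]]
[[17,4],[20,0],[23,4],[24,0],[33,17],[34,0],[36,4],[38,0],[45,5],[48,4],[49,0]]
[[1,2],[5,0],[17,4],[20,0],[23,4],[24,0],[33,17],[34,0],[36,4],[38,0],[45,5],[48,4],[49,0]]
[[1,2],[5,0],[17,4],[19,8],[21,0],[23,4],[24,0],[33,17],[34,0],[36,4],[38,0],[45,5],[48,4],[49,0]]
[[1,17],[5,0],[17,4],[19,8],[21,0],[23,4],[24,0],[33,17],[34,0],[36,4],[38,0],[45,5],[48,4],[49,0]]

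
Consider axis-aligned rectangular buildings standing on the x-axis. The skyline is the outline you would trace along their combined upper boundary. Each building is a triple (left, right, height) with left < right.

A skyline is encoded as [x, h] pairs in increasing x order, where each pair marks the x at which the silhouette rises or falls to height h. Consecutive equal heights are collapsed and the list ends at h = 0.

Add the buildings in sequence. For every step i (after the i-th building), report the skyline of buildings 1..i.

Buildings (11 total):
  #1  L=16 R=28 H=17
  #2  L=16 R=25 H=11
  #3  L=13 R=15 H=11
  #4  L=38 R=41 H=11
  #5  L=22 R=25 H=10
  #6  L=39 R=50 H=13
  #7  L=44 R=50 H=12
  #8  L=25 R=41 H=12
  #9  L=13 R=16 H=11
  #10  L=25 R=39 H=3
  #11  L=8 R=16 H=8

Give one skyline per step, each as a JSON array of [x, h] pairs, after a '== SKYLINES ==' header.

== SKYLINES ==
[[16,17],[28,0]]
[[16,17],[28,0]]
[[13,11],[15,0],[16,17],[28,0]]
[[13,11],[15,0],[16,17],[28,0],[38,11],[41,0]]
[[13,11],[15,0],[16,17],[28,0],[38,11],[41,0]]
[[13,11],[15,0],[16,17],[28,0],[38,11],[39,13],[50,0]]
[[13,11],[15,0],[16,17],[28,0],[38,11],[39,13],[50,0]]
[[13,11],[15,0],[16,17],[28,12],[39,13],[50,0]]
[[13,11],[16,17],[28,12],[39,13],[50,0]]
[[13,11],[16,17],[28,12],[39,13],[50,0]]
[[8,8],[13,11],[16,17],[28,12],[39,13],[50,0]]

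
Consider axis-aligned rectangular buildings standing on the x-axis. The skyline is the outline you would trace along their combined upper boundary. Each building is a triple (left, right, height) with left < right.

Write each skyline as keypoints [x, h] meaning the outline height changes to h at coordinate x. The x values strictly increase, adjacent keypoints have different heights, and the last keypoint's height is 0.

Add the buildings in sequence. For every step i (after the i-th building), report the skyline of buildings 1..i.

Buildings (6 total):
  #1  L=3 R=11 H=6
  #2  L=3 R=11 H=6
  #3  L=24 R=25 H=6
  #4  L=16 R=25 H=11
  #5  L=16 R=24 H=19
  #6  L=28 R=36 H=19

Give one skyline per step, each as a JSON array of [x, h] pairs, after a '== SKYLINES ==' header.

== SKYLINES ==
[[3,6],[11,0]]
[[3,6],[11,0]]
[[3,6],[11,0],[24,6],[25,0]]
[[3,6],[11,0],[16,11],[25,0]]
[[3,6],[11,0],[16,19],[24,11],[25,0]]
[[3,6],[11,0],[16,19],[24,11],[25,0],[28,19],[36,0]]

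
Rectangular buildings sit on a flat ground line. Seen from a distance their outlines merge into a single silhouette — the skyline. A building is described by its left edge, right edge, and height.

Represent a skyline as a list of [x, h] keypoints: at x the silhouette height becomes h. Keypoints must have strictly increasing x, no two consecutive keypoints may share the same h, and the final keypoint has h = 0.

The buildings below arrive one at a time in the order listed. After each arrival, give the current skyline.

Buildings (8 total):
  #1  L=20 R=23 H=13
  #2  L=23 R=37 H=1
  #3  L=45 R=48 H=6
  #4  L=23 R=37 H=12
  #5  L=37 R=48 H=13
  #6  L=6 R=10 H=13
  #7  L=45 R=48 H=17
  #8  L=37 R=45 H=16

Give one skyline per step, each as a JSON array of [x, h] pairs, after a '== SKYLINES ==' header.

== SKYLINES ==
[[20,13],[23,0]]
[[20,13],[23,1],[37,0]]
[[20,13],[23,1],[37,0],[45,6],[48,0]]
[[20,13],[23,12],[37,0],[45,6],[48,0]]
[[20,13],[23,12],[37,13],[48,0]]
[[6,13],[10,0],[20,13],[23,12],[37,13],[48,0]]
[[6,13],[10,0],[20,13],[23,12],[37,13],[45,17],[48,0]]
[[6,13],[10,0],[20,13],[23,12],[37,16],[45,17],[48,0]]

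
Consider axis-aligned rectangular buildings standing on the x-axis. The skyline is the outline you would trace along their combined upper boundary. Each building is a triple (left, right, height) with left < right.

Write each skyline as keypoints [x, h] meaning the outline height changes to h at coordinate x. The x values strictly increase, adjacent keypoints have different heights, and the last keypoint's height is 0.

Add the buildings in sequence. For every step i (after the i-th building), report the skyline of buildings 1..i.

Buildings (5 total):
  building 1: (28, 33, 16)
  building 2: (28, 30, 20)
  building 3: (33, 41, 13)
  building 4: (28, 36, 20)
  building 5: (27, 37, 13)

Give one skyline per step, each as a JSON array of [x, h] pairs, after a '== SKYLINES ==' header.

== SKYLINES ==
[[28,16],[33,0]]
[[28,20],[30,16],[33,0]]
[[28,20],[30,16],[33,13],[41,0]]
[[28,20],[36,13],[41,0]]
[[27,13],[28,20],[36,13],[41,0]]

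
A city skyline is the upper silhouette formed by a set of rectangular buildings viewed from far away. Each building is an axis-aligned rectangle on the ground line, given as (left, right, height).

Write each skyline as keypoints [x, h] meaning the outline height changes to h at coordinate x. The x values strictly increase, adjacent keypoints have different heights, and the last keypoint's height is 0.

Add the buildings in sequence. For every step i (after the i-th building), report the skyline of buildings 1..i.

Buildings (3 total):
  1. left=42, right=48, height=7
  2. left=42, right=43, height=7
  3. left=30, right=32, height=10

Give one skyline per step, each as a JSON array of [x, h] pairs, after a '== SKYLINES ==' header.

== SKYLINES ==
[[42,7],[48,0]]
[[42,7],[48,0]]
[[30,10],[32,0],[42,7],[48,0]]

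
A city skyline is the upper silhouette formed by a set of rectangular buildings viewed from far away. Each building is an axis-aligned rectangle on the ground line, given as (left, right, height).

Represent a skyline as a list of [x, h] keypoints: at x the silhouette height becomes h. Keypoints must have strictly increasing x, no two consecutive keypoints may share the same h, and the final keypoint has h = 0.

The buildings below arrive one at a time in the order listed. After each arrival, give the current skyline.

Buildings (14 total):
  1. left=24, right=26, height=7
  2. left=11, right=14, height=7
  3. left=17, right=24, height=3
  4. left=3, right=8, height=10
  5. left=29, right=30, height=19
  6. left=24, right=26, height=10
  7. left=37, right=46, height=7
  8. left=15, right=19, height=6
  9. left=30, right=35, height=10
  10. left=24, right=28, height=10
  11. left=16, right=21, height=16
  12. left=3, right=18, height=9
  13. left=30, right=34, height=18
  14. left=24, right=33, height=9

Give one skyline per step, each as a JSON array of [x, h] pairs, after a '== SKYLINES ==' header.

== SKYLINES ==
[[24,7],[26,0]]
[[11,7],[14,0],[24,7],[26,0]]
[[11,7],[14,0],[17,3],[24,7],[26,0]]
[[3,10],[8,0],[11,7],[14,0],[17,3],[24,7],[26,0]]
[[3,10],[8,0],[11,7],[14,0],[17,3],[24,7],[26,0],[29,19],[30,0]]
[[3,10],[8,0],[11,7],[14,0],[17,3],[24,10],[26,0],[29,19],[30,0]]
[[3,10],[8,0],[11,7],[14,0],[17,3],[24,10],[26,0],[29,19],[30,0],[37,7],[46,0]]
[[3,10],[8,0],[11,7],[14,0],[15,6],[19,3],[24,10],[26,0],[29,19],[30,0],[37,7],[46,0]]
[[3,10],[8,0],[11,7],[14,0],[15,6],[19,3],[24,10],[26,0],[29,19],[30,10],[35,0],[37,7],[46,0]]
[[3,10],[8,0],[11,7],[14,0],[15,6],[19,3],[24,10],[28,0],[29,19],[30,10],[35,0],[37,7],[46,0]]
[[3,10],[8,0],[11,7],[14,0],[15,6],[16,16],[21,3],[24,10],[28,0],[29,19],[30,10],[35,0],[37,7],[46,0]]
[[3,10],[8,9],[16,16],[21,3],[24,10],[28,0],[29,19],[30,10],[35,0],[37,7],[46,0]]
[[3,10],[8,9],[16,16],[21,3],[24,10],[28,0],[29,19],[30,18],[34,10],[35,0],[37,7],[46,0]]
[[3,10],[8,9],[16,16],[21,3],[24,10],[28,9],[29,19],[30,18],[34,10],[35,0],[37,7],[46,0]]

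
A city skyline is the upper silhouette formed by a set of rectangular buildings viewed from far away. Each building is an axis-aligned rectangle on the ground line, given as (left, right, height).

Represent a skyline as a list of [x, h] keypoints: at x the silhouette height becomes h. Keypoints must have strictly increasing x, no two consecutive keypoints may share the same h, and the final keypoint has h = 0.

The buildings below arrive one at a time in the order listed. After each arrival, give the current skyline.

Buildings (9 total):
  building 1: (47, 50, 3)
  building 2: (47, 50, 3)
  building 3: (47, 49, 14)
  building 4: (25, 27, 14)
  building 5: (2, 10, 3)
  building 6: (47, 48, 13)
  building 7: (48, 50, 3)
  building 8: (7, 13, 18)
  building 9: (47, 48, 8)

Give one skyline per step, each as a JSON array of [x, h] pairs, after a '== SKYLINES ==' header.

== SKYLINES ==
[[47,3],[50,0]]
[[47,3],[50,0]]
[[47,14],[49,3],[50,0]]
[[25,14],[27,0],[47,14],[49,3],[50,0]]
[[2,3],[10,0],[25,14],[27,0],[47,14],[49,3],[50,0]]
[[2,3],[10,0],[25,14],[27,0],[47,14],[49,3],[50,0]]
[[2,3],[10,0],[25,14],[27,0],[47,14],[49,3],[50,0]]
[[2,3],[7,18],[13,0],[25,14],[27,0],[47,14],[49,3],[50,0]]
[[2,3],[7,18],[13,0],[25,14],[27,0],[47,14],[49,3],[50,0]]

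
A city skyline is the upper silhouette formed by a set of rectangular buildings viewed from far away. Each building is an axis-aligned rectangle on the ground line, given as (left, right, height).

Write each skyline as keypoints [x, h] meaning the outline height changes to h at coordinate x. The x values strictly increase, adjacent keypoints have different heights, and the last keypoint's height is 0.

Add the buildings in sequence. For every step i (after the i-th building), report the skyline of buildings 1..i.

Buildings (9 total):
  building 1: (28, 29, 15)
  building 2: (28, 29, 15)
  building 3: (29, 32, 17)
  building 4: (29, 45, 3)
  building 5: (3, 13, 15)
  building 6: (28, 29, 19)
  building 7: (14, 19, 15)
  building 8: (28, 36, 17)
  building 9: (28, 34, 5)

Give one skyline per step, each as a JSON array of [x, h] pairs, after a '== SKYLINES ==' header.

== SKYLINES ==
[[28,15],[29,0]]
[[28,15],[29,0]]
[[28,15],[29,17],[32,0]]
[[28,15],[29,17],[32,3],[45,0]]
[[3,15],[13,0],[28,15],[29,17],[32,3],[45,0]]
[[3,15],[13,0],[28,19],[29,17],[32,3],[45,0]]
[[3,15],[13,0],[14,15],[19,0],[28,19],[29,17],[32,3],[45,0]]
[[3,15],[13,0],[14,15],[19,0],[28,19],[29,17],[36,3],[45,0]]
[[3,15],[13,0],[14,15],[19,0],[28,19],[29,17],[36,3],[45,0]]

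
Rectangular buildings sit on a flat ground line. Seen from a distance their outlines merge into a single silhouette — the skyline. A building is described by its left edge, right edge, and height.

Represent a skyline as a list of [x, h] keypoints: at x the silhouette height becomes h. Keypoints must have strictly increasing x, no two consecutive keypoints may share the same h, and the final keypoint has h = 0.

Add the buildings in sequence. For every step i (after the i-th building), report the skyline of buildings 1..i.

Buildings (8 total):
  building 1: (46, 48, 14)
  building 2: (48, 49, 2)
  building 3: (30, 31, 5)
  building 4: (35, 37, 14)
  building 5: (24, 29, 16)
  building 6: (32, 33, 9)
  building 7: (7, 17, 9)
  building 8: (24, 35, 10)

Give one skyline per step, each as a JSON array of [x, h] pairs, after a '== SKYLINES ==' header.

== SKYLINES ==
[[46,14],[48,0]]
[[46,14],[48,2],[49,0]]
[[30,5],[31,0],[46,14],[48,2],[49,0]]
[[30,5],[31,0],[35,14],[37,0],[46,14],[48,2],[49,0]]
[[24,16],[29,0],[30,5],[31,0],[35,14],[37,0],[46,14],[48,2],[49,0]]
[[24,16],[29,0],[30,5],[31,0],[32,9],[33,0],[35,14],[37,0],[46,14],[48,2],[49,0]]
[[7,9],[17,0],[24,16],[29,0],[30,5],[31,0],[32,9],[33,0],[35,14],[37,0],[46,14],[48,2],[49,0]]
[[7,9],[17,0],[24,16],[29,10],[35,14],[37,0],[46,14],[48,2],[49,0]]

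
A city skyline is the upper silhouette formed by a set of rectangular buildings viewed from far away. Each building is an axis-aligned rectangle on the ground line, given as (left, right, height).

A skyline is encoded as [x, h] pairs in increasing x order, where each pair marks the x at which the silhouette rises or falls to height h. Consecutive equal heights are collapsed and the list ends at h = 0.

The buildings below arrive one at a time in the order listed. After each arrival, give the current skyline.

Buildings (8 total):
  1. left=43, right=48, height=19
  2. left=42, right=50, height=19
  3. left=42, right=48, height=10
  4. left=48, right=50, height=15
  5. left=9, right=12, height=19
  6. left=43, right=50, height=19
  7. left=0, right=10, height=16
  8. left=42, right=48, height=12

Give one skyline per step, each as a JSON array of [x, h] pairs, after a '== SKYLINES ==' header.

== SKYLINES ==
[[43,19],[48,0]]
[[42,19],[50,0]]
[[42,19],[50,0]]
[[42,19],[50,0]]
[[9,19],[12,0],[42,19],[50,0]]
[[9,19],[12,0],[42,19],[50,0]]
[[0,16],[9,19],[12,0],[42,19],[50,0]]
[[0,16],[9,19],[12,0],[42,19],[50,0]]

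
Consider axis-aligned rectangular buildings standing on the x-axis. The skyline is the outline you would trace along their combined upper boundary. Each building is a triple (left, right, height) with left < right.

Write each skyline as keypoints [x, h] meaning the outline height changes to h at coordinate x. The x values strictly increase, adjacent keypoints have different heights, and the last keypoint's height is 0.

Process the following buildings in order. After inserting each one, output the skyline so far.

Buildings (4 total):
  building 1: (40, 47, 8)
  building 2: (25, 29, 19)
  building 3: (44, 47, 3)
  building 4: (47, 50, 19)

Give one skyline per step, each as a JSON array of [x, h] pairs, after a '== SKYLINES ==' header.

== SKYLINES ==
[[40,8],[47,0]]
[[25,19],[29,0],[40,8],[47,0]]
[[25,19],[29,0],[40,8],[47,0]]
[[25,19],[29,0],[40,8],[47,19],[50,0]]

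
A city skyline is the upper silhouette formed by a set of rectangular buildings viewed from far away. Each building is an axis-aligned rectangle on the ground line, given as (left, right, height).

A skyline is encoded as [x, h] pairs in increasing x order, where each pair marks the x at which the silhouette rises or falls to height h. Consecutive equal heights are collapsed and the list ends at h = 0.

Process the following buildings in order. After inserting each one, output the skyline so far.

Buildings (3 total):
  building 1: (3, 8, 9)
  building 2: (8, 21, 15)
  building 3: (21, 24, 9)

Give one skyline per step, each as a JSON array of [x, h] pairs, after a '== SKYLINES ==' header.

== SKYLINES ==
[[3,9],[8,0]]
[[3,9],[8,15],[21,0]]
[[3,9],[8,15],[21,9],[24,0]]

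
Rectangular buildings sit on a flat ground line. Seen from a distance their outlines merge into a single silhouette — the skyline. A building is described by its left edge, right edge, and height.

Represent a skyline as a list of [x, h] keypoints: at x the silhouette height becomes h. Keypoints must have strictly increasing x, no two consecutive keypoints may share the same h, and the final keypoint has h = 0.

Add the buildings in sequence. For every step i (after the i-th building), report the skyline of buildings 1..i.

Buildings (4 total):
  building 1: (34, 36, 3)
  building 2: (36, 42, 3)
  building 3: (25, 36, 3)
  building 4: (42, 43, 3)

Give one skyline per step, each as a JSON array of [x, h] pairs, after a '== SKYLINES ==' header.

== SKYLINES ==
[[34,3],[36,0]]
[[34,3],[42,0]]
[[25,3],[42,0]]
[[25,3],[43,0]]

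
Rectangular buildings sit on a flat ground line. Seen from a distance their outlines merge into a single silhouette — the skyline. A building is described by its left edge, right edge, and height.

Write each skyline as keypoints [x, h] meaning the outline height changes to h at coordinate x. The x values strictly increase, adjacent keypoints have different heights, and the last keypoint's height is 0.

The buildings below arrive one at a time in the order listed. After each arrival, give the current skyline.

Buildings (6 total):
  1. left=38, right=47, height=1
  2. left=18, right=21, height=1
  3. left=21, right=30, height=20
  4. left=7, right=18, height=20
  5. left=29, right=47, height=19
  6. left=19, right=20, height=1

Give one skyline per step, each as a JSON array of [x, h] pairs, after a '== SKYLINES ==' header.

== SKYLINES ==
[[38,1],[47,0]]
[[18,1],[21,0],[38,1],[47,0]]
[[18,1],[21,20],[30,0],[38,1],[47,0]]
[[7,20],[18,1],[21,20],[30,0],[38,1],[47,0]]
[[7,20],[18,1],[21,20],[30,19],[47,0]]
[[7,20],[18,1],[21,20],[30,19],[47,0]]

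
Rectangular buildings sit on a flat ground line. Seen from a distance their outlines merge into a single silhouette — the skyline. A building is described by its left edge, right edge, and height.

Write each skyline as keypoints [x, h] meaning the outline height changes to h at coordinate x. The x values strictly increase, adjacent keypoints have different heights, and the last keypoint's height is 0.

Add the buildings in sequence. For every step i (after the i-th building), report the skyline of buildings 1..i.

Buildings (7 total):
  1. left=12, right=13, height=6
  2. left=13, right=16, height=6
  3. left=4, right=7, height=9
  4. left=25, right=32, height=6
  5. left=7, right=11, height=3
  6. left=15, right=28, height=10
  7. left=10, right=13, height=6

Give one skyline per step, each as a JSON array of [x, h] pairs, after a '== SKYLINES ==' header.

== SKYLINES ==
[[12,6],[13,0]]
[[12,6],[16,0]]
[[4,9],[7,0],[12,6],[16,0]]
[[4,9],[7,0],[12,6],[16,0],[25,6],[32,0]]
[[4,9],[7,3],[11,0],[12,6],[16,0],[25,6],[32,0]]
[[4,9],[7,3],[11,0],[12,6],[15,10],[28,6],[32,0]]
[[4,9],[7,3],[10,6],[15,10],[28,6],[32,0]]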